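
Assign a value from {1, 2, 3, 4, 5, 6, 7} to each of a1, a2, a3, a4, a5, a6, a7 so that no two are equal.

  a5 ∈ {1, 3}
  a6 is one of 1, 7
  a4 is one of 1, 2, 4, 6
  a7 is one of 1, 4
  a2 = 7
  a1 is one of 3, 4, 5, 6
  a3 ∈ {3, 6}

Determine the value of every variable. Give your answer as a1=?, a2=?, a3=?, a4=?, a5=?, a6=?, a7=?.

a1=5, a2=7, a3=6, a4=2, a5=3, a6=1, a7=4

a2 must be 7 (only option left). Strike 7 from a6.
That leaves a6 = 1. Eliminate 1 elsewhere: a4, a5, a7.
a7's domain is down to {4}, so a7 = 4. Eliminate 4 elsewhere: a1, a4.
a5 must be 3 (only option left). Remove 3 from a1, a3.
a3 must be 6 (only option left). So a1, a4 can't be 6.
a4's domain is down to {2}, so a4 = 2.
That leaves a1 = 5.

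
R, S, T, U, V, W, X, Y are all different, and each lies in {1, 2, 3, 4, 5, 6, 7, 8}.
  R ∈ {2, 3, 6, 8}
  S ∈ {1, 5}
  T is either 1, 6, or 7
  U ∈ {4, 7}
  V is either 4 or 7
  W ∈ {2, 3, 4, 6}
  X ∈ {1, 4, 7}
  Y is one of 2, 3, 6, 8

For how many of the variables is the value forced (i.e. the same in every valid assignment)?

The 8 variables draw from only 8 values {1, 2, 3, 4, 5, 6, 7, 8}, so each is used; only S can be 5, hence S = 5.
U and V between them cover only {4, 7} — a naked pair. Remove those values from T, W, X.
That leaves X = 1. Eliminate 1 elsewhere: T.
T has just one choice, so T = 6. Strike 6 from R, W, Y.
Determined: S=5, T=6, X=1. The other variables each still have more than one consistent value. That makes 3.

3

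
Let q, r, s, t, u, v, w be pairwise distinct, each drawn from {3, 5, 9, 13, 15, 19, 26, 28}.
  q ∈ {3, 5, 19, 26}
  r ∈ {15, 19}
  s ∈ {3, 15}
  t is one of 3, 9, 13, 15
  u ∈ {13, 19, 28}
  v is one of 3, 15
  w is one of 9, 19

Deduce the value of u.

28

s and v between them cover only {3, 15} — a naked pair. Remove those values from q, r, t.
r must be 19 (only option left). Remove 19 from q, u, w.
w must be 9 (only option left). Eliminate 9 elsewhere: t.
t has just one choice, so t = 13. Eliminate 13 elsewhere: u.
So u = 28.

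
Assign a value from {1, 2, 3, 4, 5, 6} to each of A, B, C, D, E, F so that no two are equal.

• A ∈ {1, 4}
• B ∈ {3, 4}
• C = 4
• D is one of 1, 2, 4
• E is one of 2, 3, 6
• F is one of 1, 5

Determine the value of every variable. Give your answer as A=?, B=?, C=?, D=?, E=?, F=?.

A=1, B=3, C=4, D=2, E=6, F=5

C has just one choice, so C = 4. Eliminate 4 elsewhere: A, B, D.
That leaves A = 1. Eliminate 1 elsewhere: D, F.
B must be 3 (only option left). So E can't be 3.
D's domain is down to {2}, so D = 2. Eliminate 2 elsewhere: E.
E's domain is down to {6}, so E = 6.
F's domain is down to {5}, so F = 5.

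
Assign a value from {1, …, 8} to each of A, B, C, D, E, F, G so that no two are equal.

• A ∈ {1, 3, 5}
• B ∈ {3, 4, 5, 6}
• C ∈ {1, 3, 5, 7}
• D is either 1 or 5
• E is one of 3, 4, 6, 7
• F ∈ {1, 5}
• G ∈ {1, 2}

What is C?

The 7 variables draw from only 7 values {1, 2, 3, 4, 5, 6, 7}, so each is used; only G can be 2, hence G = 2.
D and F share exactly the 2 values {1, 5}; by pigeonhole those values go to them, so strike 1, 5 from A, B, C.
A has just one choice, so A = 3. Remove 3 from B, C, E.
So C = 7.

7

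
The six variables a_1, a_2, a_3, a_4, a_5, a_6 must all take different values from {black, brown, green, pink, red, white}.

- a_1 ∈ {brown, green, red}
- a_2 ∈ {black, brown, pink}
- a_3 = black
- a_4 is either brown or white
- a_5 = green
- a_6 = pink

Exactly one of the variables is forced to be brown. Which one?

a_2

a_3 has just one choice, so a_3 = black. Eliminate black elsewhere: a_2.
a_5 must be green (only option left). So a_1 can't be green.
a_6 must be pink (only option left). Strike pink from a_2.
So brown goes to a_2.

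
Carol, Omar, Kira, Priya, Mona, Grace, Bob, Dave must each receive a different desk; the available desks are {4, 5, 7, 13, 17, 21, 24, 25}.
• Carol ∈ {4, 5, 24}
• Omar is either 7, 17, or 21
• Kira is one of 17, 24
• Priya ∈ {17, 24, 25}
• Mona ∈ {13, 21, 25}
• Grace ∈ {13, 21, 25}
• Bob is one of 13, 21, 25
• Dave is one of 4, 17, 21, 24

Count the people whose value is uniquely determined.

3

The 8 variables together cover exactly {4, 5, 7, 13, 17, 21, 24, 25} — 8 values for 8 variables — and 5 appears only in Carol's list, so Carol = 5.
The 7 still-open variables draw from only 7 values {4, 7, 13, 17, 21, 24, 25}, so each is used; only Dave can be 4, hence Dave = 4.
Among the 6 still-open variables, 7 fits only Omar (and all 6 values in {7, 13, 17, 21, 24, 25} must be used), so Omar = 7.
Mona, Grace, Bob share exactly the 3 values {13, 21, 25}; by pigeonhole those values go to them, so strike 13, 21, 25 from Priya.
Determined: Carol=5, Omar=7, Dave=4. The other people each still have more than one consistent value. That makes 3.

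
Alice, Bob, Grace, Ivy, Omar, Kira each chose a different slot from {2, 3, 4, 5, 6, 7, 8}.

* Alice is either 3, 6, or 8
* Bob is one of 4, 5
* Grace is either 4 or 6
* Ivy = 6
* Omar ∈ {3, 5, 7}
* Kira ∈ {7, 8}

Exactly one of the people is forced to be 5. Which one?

Ivy must be 6 (only option left). Strike 6 from Alice, Grace.
Grace has just one choice, so Grace = 4. Strike 4 from Bob.
So 5 goes to Bob.

Bob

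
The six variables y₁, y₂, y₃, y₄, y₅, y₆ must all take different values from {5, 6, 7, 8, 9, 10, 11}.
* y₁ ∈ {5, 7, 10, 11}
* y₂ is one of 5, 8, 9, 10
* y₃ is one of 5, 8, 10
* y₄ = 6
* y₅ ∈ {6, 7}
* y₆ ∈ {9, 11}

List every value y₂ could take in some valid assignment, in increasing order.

5, 8, 9, 10

y₄ must be 6 (only option left). Eliminate 6 elsewhere: y₅.
y₅ must be 7 (only option left). Strike 7 from y₁.
No further eliminations apply; y₂ can still be any of 5, 8, 9, 10.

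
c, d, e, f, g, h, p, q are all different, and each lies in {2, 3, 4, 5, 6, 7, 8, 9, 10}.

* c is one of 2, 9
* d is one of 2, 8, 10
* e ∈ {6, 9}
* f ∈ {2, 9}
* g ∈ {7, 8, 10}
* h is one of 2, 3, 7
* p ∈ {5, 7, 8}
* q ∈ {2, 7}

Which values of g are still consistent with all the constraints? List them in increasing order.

8, 10

The 8 variables together cover exactly {2, 3, 5, 6, 7, 8, 9, 10} — 8 values for 8 variables — and 3 appears only in h's list, so h = 3.
Among the 7 still-open variables, 5 fits only p (and all 7 values in {2, 5, 6, 7, 8, 9, 10} must be used), so p = 5.
The 6 still-open variables draw from only 6 values {2, 6, 7, 8, 9, 10}, so each is used; only e can be 6, hence e = 6.
The 2 variables c and f are confined to {2, 9}, which locks those values in; drop them from d, q.
q has just one choice, so q = 7. Strike 7 from g.
No further eliminations apply; g can still be any of 8, 10.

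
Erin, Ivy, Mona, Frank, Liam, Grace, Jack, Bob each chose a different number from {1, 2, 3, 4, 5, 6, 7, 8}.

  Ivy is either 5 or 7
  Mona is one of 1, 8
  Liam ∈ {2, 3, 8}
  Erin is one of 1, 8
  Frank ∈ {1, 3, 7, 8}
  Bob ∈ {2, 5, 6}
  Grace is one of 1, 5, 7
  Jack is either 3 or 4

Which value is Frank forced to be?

3

The 8 variables together cover exactly {1, 2, 3, 4, 5, 6, 7, 8} — 8 values for 8 variables — and 4 appears only in Jack's list, so Jack = 4.
The 7 still-open variables draw from only 7 values {1, 2, 3, 5, 6, 7, 8}, so each is used; only Bob can be 6, hence Bob = 6.
The 6 still-open variables together cover exactly {1, 2, 3, 5, 7, 8} — 6 values for 6 variables — and 2 appears only in Liam's list, so Liam = 2.
The 5 still-open variables together cover exactly {1, 3, 5, 7, 8} — 5 values for 5 variables — and 3 appears only in Frank's list, so Frank = 3.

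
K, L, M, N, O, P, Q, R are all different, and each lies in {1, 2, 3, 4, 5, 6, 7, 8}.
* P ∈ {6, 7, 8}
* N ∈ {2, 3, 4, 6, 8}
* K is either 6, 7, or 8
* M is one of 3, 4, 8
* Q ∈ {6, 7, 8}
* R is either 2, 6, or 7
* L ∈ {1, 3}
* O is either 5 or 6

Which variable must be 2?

The 8 variables draw from only 8 values {1, 2, 3, 4, 5, 6, 7, 8}, so each is used; only L can be 1, hence L = 1.
The 7 still-open variables draw from only 7 values {2, 3, 4, 5, 6, 7, 8}, so each is used; only O can be 5, hence O = 5.
K, P, Q between them cover only {6, 7, 8} — a naked triple. Remove those values from M, N, R.
So 2 goes to R.

R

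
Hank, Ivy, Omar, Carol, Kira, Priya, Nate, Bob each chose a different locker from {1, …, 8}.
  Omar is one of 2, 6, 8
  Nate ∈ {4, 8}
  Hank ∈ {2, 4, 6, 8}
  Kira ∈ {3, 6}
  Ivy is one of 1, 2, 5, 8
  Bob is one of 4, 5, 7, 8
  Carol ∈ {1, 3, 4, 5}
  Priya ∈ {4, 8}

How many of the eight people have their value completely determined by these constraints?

2

Among the 8 variables, 7 fits only Bob (and all 8 values in {1, 2, 3, 4, 5, 6, 7, 8} must be used), so Bob = 7.
Priya and Nate share exactly the 2 values {4, 8}; by pigeonhole those values go to them, so strike 4, 8 from Hank, Ivy, Omar, Carol.
Hank and Omar share exactly the 2 values {2, 6}; by pigeonhole those values go to them, so strike 2, 6 from Ivy, Kira.
Kira's domain is down to {3}, so Kira = 3. Eliminate 3 elsewhere: Carol.
Determined: Kira=3, Bob=7. The other people each still have more than one consistent value. That makes 2.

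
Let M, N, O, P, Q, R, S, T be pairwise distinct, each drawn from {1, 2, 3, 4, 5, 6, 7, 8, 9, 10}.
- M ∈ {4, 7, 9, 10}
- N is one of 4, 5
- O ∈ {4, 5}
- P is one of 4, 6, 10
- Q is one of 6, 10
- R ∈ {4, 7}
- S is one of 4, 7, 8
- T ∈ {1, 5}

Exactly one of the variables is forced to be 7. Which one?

Among the 8 variables, 1 fits only T (and all 8 values in {1, 4, 5, 6, 7, 8, 9, 10} must be used), so T = 1.
The 7 still-open variables draw from only 7 values {4, 5, 6, 7, 8, 9, 10}, so each is used; only S can be 8, hence S = 8.
The 6 still-open variables together cover exactly {4, 5, 6, 7, 9, 10} — 6 values for 6 variables — and 9 appears only in M's list, so M = 9.
The 5 still-open variables draw from only 5 values {4, 5, 6, 7, 10}, so each is used; only R can be 7, hence R = 7.

R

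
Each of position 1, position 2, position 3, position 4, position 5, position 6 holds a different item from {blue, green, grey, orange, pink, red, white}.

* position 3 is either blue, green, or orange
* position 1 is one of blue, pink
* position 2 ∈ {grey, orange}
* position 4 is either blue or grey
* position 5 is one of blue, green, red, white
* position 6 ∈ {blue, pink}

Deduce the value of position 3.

position 1 and position 6 between them cover only {blue, pink} — a naked pair. Remove those values from position 3, position 4, position 5.
position 4 has just one choice, so position 4 = grey. Eliminate grey elsewhere: position 2.
That leaves position 2 = orange. So position 3 can't be orange.
So position 3 = green.

green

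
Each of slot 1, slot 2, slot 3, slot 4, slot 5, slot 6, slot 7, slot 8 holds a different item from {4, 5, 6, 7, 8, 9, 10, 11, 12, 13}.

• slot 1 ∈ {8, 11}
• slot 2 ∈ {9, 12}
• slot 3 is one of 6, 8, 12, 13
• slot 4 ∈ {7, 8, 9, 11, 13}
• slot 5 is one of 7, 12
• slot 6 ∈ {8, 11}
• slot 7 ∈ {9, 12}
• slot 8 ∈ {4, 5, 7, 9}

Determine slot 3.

6

The 2 variables slot 1 and slot 6 are confined to {8, 11}, which locks those values in; drop them from slot 3, slot 4.
slot 2 and slot 7 share exactly the 2 values {9, 12}; by pigeonhole those values go to them, so strike 9, 12 from slot 3, slot 4, slot 5, slot 8.
slot 5 has just one choice, so slot 5 = 7. Eliminate 7 elsewhere: slot 4, slot 8.
slot 4's domain is down to {13}, so slot 4 = 13. Remove 13 from slot 3.
So slot 3 = 6.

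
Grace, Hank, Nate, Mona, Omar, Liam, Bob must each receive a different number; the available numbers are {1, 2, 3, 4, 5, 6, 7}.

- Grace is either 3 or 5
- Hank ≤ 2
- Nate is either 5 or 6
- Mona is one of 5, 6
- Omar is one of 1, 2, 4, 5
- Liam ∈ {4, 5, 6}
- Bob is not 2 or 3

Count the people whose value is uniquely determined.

3

The 7 variables draw from only 7 values {1, 2, 3, 4, 5, 6, 7}, so each is used; only Grace can be 3, hence Grace = 3.
The 6 still-open variables draw from only 6 values {1, 2, 4, 5, 6, 7}, so each is used; only Bob can be 7, hence Bob = 7.
Nate and Mona between them cover only {5, 6} — a naked pair. Remove those values from Omar, Liam.
Liam's domain is down to {4}, so Liam = 4. Remove 4 from Omar.
Determined: Grace=3, Liam=4, Bob=7. The other people each still have more than one consistent value. That makes 3.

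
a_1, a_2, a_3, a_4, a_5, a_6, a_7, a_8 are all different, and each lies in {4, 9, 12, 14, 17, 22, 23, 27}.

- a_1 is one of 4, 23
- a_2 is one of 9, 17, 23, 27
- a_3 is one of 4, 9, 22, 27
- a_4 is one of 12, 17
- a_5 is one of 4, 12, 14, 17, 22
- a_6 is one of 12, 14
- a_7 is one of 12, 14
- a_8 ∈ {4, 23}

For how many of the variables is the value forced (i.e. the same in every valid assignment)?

a_1 and a_8 share exactly the 2 values {4, 23}; by pigeonhole those values go to them, so strike 4, 23 from a_2, a_3, a_5.
The 2 variables a_6 and a_7 are confined to {12, 14}, which locks those values in; drop them from a_4, a_5.
a_4 has just one choice, so a_4 = 17. Eliminate 17 elsewhere: a_2, a_5.
a_5 has just one choice, so a_5 = 22. So a_3 can't be 22.
Determined: a_4=17, a_5=22. The other variables each still have more than one consistent value. That makes 2.

2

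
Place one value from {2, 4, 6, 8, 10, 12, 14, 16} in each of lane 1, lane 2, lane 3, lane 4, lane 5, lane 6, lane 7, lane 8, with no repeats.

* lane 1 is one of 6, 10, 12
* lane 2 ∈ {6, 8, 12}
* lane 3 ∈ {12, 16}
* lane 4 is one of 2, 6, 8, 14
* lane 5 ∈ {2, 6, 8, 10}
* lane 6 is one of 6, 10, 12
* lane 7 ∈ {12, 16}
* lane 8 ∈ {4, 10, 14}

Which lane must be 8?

Among the 8 variables, 4 fits only lane 8 (and all 8 values in {2, 4, 6, 8, 10, 12, 14, 16} must be used), so lane 8 = 4.
The 7 still-open variables draw from only 7 values {2, 6, 8, 10, 12, 14, 16}, so each is used; only lane 4 can be 14, hence lane 4 = 14.
The 6 still-open variables together cover exactly {2, 6, 8, 10, 12, 16} — 6 values for 6 variables — and 2 appears only in lane 5's list, so lane 5 = 2.
Among the 5 still-open variables, 8 fits only lane 2 (and all 5 values in {6, 8, 10, 12, 16} must be used), so lane 2 = 8.

lane 2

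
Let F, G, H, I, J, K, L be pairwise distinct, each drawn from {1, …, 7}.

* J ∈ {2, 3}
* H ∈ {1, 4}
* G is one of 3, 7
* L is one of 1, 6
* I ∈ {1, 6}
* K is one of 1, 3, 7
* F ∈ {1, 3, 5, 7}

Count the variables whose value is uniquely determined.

Among the 7 variables, 2 fits only J (and all 7 values in {1, 2, 3, 4, 5, 6, 7} must be used), so J = 2.
Among the 6 still-open variables, 4 fits only H (and all 6 values in {1, 3, 4, 5, 6, 7} must be used), so H = 4.
The 5 still-open variables draw from only 5 values {1, 3, 5, 6, 7}, so each is used; only F can be 5, hence F = 5.
I and L share exactly the 2 values {1, 6}; by pigeonhole those values go to them, so strike 1, 6 from K.
Determined: F=5, H=4, J=2. The other variables each still have more than one consistent value. That makes 3.

3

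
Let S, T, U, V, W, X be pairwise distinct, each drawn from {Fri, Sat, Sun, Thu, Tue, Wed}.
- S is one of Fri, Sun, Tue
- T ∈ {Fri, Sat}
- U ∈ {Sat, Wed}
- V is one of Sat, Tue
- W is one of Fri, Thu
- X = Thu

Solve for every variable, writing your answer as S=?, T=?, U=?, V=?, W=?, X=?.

X's domain is down to {Thu}, so X = Thu. Strike Thu from W.
That leaves W = Fri. So S, T can't be Fri.
T has just one choice, so T = Sat. Remove Sat from U, V.
U has just one choice, so U = Wed.
V must be Tue (only option left). Strike Tue from S.
That leaves S = Sun.

S=Sun, T=Sat, U=Wed, V=Tue, W=Fri, X=Thu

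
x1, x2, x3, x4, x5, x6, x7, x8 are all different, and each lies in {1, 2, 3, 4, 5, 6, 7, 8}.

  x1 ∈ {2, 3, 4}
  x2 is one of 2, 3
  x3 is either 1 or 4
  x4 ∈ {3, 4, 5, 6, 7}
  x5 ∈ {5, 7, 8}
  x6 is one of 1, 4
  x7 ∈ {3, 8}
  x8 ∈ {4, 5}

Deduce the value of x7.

8

The 8 variables draw from only 8 values {1, 2, 3, 4, 5, 6, 7, 8}, so each is used; only x4 can be 6, hence x4 = 6.
The 7 still-open variables together cover exactly {1, 2, 3, 4, 5, 7, 8} — 7 values for 7 variables — and 7 appears only in x5's list, so x5 = 7.
The 6 still-open variables draw from only 6 values {1, 2, 3, 4, 5, 8}, so each is used; only x8 can be 5, hence x8 = 5.
The 5 still-open variables draw from only 5 values {1, 2, 3, 4, 8}, so each is used; only x7 can be 8, hence x7 = 8.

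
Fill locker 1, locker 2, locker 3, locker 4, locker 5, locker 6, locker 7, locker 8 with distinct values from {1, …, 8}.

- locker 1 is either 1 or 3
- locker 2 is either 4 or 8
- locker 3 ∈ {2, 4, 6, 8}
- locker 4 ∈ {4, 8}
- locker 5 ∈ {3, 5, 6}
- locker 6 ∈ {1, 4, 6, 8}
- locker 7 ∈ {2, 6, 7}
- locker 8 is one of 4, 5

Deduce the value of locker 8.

The 8 variables draw from only 8 values {1, 2, 3, 4, 5, 6, 7, 8}, so each is used; only locker 7 can be 7, hence locker 7 = 7.
Among the 7 still-open variables, 2 fits only locker 3 (and all 7 values in {1, 2, 3, 4, 5, 6, 8} must be used), so locker 3 = 2.
locker 2 and locker 4 between them cover only {4, 8} — a naked pair. Remove those values from locker 6, locker 8.
So locker 8 = 5.

5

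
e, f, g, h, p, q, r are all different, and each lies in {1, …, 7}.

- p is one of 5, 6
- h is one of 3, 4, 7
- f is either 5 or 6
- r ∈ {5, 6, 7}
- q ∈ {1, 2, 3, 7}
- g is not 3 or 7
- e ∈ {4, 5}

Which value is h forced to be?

3

The 2 variables f and p are confined to {5, 6}, which locks those values in; drop them from e, g, r.
e's domain is down to {4}, so e = 4. Eliminate 4 elsewhere: g, h.
r's domain is down to {7}, so r = 7. So h, q can't be 7.
So h = 3.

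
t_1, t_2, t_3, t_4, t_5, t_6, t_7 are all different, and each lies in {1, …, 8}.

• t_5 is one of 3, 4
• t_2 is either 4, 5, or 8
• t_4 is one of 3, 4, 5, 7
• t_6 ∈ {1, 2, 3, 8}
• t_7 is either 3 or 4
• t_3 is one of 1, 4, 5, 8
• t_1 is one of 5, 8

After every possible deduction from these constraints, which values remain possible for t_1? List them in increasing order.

The 7 variables draw from only 7 values {1, 2, 3, 4, 5, 7, 8}, so each is used; only t_6 can be 2, hence t_6 = 2.
Among the 6 still-open variables, 1 fits only t_3 (and all 6 values in {1, 3, 4, 5, 7, 8} must be used), so t_3 = 1.
The 5 still-open variables draw from only 5 values {3, 4, 5, 7, 8}, so each is used; only t_4 can be 7, hence t_4 = 7.
t_5 and t_7 between them cover only {3, 4} — a naked pair. Remove those values from t_2.
No further eliminations apply; t_1 can still be any of 5, 8.

5, 8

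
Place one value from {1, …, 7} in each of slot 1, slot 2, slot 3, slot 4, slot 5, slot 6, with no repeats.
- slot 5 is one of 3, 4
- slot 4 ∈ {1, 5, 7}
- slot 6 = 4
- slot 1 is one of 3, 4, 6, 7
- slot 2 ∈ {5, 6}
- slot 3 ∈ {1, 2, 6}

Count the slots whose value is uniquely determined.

slot 6 has just one choice, so slot 6 = 4. Eliminate 4 elsewhere: slot 1, slot 5.
That leaves slot 5 = 3. Remove 3 from slot 1.
Determined: slot 5=3, slot 6=4. The other slots each still have more than one consistent value. That makes 2.

2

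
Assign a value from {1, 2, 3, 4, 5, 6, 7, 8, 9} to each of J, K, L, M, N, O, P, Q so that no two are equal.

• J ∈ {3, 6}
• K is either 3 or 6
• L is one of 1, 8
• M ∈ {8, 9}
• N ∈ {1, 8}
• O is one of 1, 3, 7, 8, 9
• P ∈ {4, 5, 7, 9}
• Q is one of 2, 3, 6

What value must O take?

7

J and K share exactly the 2 values {3, 6}; by pigeonhole those values go to them, so strike 3, 6 from O, Q.
Q's domain is down to {2}, so Q = 2.
L and N between them cover only {1, 8} — a naked pair. Remove those values from M, O.
M has just one choice, so M = 9. Strike 9 from O, P.
So O = 7.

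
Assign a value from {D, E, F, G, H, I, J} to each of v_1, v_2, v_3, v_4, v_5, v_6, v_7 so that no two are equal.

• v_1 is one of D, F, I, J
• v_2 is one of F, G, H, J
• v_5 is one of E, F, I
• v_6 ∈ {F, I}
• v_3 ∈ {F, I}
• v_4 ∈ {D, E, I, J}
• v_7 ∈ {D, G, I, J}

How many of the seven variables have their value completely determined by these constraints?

3

The 7 variables together cover exactly {D, E, F, G, H, I, J} — 7 values for 7 variables — and H appears only in v_2's list, so v_2 = H.
The 6 still-open variables draw from only 6 values {D, E, F, G, I, J}, so each is used; only v_7 can be G, hence v_7 = G.
The 2 variables v_3 and v_6 are confined to {F, I}, which locks those values in; drop them from v_1, v_4, v_5.
v_5 must be E (only option left). Remove E from v_4.
Determined: v_2=H, v_5=E, v_7=G. The other variables each still have more than one consistent value. That makes 3.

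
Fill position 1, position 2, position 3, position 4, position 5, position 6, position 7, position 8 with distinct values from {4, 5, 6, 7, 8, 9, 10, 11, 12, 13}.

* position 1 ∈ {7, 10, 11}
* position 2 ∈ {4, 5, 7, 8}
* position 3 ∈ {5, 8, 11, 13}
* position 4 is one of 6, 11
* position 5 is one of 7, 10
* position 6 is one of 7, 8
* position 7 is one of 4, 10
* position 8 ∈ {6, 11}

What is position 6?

8

The 8 variables draw from only 8 values {4, 5, 6, 7, 8, 10, 11, 13}, so each is used; only position 3 can be 13, hence position 3 = 13.
The 7 still-open variables draw from only 7 values {4, 5, 6, 7, 8, 10, 11}, so each is used; only position 2 can be 5, hence position 2 = 5.
The 6 still-open variables together cover exactly {4, 6, 7, 8, 10, 11} — 6 values for 6 variables — and 4 appears only in position 7's list, so position 7 = 4.
The 5 still-open variables together cover exactly {6, 7, 8, 10, 11} — 5 values for 5 variables — and 8 appears only in position 6's list, so position 6 = 8.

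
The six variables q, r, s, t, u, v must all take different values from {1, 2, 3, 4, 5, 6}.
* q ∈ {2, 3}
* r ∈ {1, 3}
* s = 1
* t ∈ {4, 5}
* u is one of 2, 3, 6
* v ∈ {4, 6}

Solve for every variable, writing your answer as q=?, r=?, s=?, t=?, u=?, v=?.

s has just one choice, so s = 1. Eliminate 1 elsewhere: r.
r's domain is down to {3}, so r = 3. Strike 3 from q, u.
q must be 2 (only option left). Eliminate 2 elsewhere: u.
u's domain is down to {6}, so u = 6. So v can't be 6.
v has just one choice, so v = 4. Remove 4 from t.
That leaves t = 5.

q=2, r=3, s=1, t=5, u=6, v=4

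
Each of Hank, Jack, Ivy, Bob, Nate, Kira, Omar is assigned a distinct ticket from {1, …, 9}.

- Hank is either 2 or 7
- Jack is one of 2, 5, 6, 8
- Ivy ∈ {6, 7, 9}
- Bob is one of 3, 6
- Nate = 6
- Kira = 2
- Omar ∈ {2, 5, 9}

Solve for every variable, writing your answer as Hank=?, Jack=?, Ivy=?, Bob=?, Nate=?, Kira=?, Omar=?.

Nate must be 6 (only option left). So Jack, Ivy, Bob can't be 6.
Kira must be 2 (only option left). Remove 2 from Hank, Jack, Omar.
Hank has just one choice, so Hank = 7. Eliminate 7 elsewhere: Ivy.
Ivy must be 9 (only option left). Strike 9 from Omar.
Bob has just one choice, so Bob = 3.
Omar's domain is down to {5}, so Omar = 5. So Jack can't be 5.
Jack's domain is down to {8}, so Jack = 8.

Hank=7, Jack=8, Ivy=9, Bob=3, Nate=6, Kira=2, Omar=5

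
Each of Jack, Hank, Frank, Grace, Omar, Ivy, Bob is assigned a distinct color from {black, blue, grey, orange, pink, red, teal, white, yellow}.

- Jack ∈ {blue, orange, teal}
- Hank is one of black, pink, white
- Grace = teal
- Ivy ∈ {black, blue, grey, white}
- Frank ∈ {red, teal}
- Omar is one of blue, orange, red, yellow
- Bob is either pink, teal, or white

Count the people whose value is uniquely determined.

2

Grace's domain is down to {teal}, so Grace = teal. So Jack, Frank, Bob can't be teal.
That leaves Frank = red. Eliminate red elsewhere: Omar.
Determined: Frank=red, Grace=teal. The other people each still have more than one consistent value. That makes 2.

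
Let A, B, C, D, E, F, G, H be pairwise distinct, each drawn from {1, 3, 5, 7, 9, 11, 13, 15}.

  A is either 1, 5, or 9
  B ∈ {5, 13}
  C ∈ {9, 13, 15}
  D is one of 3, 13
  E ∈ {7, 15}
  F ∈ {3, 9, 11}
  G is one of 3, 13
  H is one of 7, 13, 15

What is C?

The 8 variables draw from only 8 values {1, 3, 5, 7, 9, 11, 13, 15}, so each is used; only A can be 1, hence A = 1.
Among the 7 still-open variables, 5 fits only B (and all 7 values in {3, 5, 7, 9, 11, 13, 15} must be used), so B = 5.
Among the 6 still-open variables, 11 fits only F (and all 6 values in {3, 7, 9, 11, 13, 15} must be used), so F = 11.
Among the 5 still-open variables, 9 fits only C (and all 5 values in {3, 7, 9, 13, 15} must be used), so C = 9.

9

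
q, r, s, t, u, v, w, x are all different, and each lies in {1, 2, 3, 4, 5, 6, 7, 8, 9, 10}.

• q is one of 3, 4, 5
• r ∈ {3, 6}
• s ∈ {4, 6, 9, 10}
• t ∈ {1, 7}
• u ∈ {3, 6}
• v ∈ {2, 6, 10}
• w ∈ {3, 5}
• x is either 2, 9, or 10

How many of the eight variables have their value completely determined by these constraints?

2

The 2 variables r and u are confined to {3, 6}, which locks those values in; drop them from q, s, v, w.
That leaves w = 5. Strike 5 from q.
q has just one choice, so q = 4. Eliminate 4 elsewhere: s.
Determined: q=4, w=5. The other variables each still have more than one consistent value. That makes 2.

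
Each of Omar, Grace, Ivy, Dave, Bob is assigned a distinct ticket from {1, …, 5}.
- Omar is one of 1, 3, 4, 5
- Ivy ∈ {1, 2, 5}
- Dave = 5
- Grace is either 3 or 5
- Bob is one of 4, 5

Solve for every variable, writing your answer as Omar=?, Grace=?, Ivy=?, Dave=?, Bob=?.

Omar=1, Grace=3, Ivy=2, Dave=5, Bob=4

Dave has just one choice, so Dave = 5. Remove 5 from Omar, Grace, Ivy, Bob.
Bob must be 4 (only option left). Remove 4 from Omar.
That leaves Grace = 3. Strike 3 from Omar.
That leaves Omar = 1. So Ivy can't be 1.
Ivy must be 2 (only option left).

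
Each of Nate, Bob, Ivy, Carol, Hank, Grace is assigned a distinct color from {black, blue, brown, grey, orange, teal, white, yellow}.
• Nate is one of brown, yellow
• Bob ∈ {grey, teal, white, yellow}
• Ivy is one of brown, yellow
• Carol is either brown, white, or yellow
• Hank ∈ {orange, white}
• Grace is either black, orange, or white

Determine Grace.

black

The 2 variables Nate and Ivy are confined to {brown, yellow}, which locks those values in; drop them from Bob, Carol.
Carol must be white (only option left). So Bob, Hank, Grace can't be white.
That leaves Hank = orange. So Grace can't be orange.
So Grace = black.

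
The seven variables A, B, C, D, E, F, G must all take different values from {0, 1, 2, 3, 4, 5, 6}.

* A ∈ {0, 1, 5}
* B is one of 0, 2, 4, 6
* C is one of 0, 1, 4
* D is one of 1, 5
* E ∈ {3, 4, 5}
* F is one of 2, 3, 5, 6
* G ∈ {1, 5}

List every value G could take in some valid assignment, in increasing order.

1, 5

D and G share exactly the 2 values {1, 5}; by pigeonhole those values go to them, so strike 1, 5 from A, C, E, F.
A has just one choice, so A = 0. Strike 0 from B, C.
That leaves C = 4. So B, E can't be 4.
That leaves E = 3. Eliminate 3 elsewhere: F.
No further eliminations apply; G can still be any of 1, 5.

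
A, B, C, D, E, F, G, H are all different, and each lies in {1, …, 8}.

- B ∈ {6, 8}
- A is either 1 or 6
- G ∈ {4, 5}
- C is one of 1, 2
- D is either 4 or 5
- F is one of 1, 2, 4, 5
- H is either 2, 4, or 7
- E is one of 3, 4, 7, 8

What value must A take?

The 8 variables draw from only 8 values {1, 2, 3, 4, 5, 6, 7, 8}, so each is used; only E can be 3, hence E = 3.
The 7 still-open variables together cover exactly {1, 2, 4, 5, 6, 7, 8} — 7 values for 7 variables — and 7 appears only in H's list, so H = 7.
The 6 still-open variables draw from only 6 values {1, 2, 4, 5, 6, 8}, so each is used; only B can be 8, hence B = 8.
Among the 5 still-open variables, 6 fits only A (and all 5 values in {1, 2, 4, 5, 6} must be used), so A = 6.

6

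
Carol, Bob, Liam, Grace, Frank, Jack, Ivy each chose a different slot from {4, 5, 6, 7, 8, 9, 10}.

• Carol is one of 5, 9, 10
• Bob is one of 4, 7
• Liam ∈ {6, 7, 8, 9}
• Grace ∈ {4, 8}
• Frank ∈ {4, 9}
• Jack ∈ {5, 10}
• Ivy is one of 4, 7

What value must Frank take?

9

The 7 variables draw from only 7 values {4, 5, 6, 7, 8, 9, 10}, so each is used; only Liam can be 6, hence Liam = 6.
Among the 6 still-open variables, 8 fits only Grace (and all 6 values in {4, 5, 7, 8, 9, 10} must be used), so Grace = 8.
Bob and Ivy share exactly the 2 values {4, 7}; by pigeonhole those values go to them, so strike 4, 7 from Frank.
So Frank = 9.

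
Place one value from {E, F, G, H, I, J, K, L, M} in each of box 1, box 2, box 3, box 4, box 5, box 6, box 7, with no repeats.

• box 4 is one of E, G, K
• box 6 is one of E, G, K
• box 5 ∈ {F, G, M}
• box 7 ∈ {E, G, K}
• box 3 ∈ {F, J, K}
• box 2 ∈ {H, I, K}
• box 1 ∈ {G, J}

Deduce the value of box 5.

box 4, box 6, box 7 between them cover only {E, G, K} — a naked triple. Remove those values from box 1, box 2, box 3, box 5.
box 1 has just one choice, so box 1 = J. Remove J from box 3.
box 3 must be F (only option left). So box 5 can't be F.
So box 5 = M.

M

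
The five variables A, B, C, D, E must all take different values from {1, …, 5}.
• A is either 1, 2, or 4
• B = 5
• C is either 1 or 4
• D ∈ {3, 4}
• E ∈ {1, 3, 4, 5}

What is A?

2

B has just one choice, so B = 5. Eliminate 5 elsewhere: E.
The 4 still-open variables draw from only 4 values {1, 2, 3, 4}, so each is used; only A can be 2, hence A = 2.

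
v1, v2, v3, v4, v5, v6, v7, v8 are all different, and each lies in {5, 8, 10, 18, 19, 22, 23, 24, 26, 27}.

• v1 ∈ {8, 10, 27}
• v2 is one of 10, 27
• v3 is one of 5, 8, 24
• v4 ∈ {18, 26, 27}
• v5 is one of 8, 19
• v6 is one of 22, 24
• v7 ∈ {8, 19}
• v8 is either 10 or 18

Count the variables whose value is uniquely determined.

2

The 2 variables v5 and v7 are confined to {8, 19}, which locks those values in; drop them from v1, v3.
The 2 variables v1 and v2 are confined to {10, 27}, which locks those values in; drop them from v4, v8.
v8's domain is down to {18}, so v8 = 18. Eliminate 18 elsewhere: v4.
v4 has just one choice, so v4 = 26.
Determined: v4=26, v8=18. The other variables each still have more than one consistent value. That makes 2.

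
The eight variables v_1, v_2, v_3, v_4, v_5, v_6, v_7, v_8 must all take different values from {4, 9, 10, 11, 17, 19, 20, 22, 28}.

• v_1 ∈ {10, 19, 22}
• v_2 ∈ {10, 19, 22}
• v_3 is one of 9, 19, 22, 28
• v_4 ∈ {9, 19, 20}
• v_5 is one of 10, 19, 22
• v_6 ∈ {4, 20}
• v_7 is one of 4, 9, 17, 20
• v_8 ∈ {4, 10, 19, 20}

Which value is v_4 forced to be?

The 8 variables together cover exactly {4, 9, 10, 17, 19, 20, 22, 28} — 8 values for 8 variables — and 17 appears only in v_7's list, so v_7 = 17.
The 7 still-open variables together cover exactly {4, 9, 10, 19, 20, 22, 28} — 7 values for 7 variables — and 28 appears only in v_3's list, so v_3 = 28.
The 6 still-open variables draw from only 6 values {4, 9, 10, 19, 20, 22}, so each is used; only v_4 can be 9, hence v_4 = 9.

9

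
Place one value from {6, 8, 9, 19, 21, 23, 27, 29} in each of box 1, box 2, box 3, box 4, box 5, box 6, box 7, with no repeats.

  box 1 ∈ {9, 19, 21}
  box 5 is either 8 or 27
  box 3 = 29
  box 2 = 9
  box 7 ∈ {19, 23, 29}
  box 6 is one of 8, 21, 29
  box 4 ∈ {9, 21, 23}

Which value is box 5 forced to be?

27

box 2 must be 9 (only option left). Eliminate 9 elsewhere: box 1, box 4.
box 3's domain is down to {29}, so box 3 = 29. So box 6, box 7 can't be 29.
The 5 still-open variables draw from only 5 values {8, 19, 21, 23, 27}, so each is used; only box 5 can be 27, hence box 5 = 27.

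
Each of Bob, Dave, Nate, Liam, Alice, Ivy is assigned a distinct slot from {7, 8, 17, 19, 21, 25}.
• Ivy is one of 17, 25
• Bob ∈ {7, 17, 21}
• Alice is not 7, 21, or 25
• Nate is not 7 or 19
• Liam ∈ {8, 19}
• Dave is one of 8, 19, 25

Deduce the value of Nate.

21

Among the 6 variables, 7 fits only Bob (and all 6 values in {7, 8, 17, 19, 21, 25} must be used), so Bob = 7.
Among the 5 still-open variables, 21 fits only Nate (and all 5 values in {8, 17, 19, 21, 25} must be used), so Nate = 21.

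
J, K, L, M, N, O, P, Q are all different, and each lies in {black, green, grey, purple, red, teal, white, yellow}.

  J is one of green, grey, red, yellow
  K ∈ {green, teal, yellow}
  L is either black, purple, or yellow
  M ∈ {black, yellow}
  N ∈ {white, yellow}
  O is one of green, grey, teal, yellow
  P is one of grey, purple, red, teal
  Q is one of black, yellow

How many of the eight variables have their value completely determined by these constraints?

2

Among the 8 variables, white fits only N (and all 8 values in {black, green, grey, purple, red, teal, white, yellow} must be used), so N = white.
M and Q between them cover only {black, yellow} — a naked pair. Remove those values from J, K, L, O.
That leaves L = purple. Strike purple from P.
Determined: L=purple, N=white. The other variables each still have more than one consistent value. That makes 2.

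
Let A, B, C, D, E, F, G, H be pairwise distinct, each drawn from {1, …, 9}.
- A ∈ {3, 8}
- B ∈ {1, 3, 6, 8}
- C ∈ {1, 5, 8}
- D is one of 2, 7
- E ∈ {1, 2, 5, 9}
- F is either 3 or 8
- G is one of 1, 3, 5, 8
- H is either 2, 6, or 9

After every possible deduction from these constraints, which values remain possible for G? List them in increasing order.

1, 5

Among the 8 variables, 7 fits only D (and all 8 values in {1, 2, 3, 5, 6, 7, 8, 9} must be used), so D = 7.
The 2 variables A and F are confined to {3, 8}, which locks those values in; drop them from B, C, G.
The 2 variables C and G are confined to {1, 5}, which locks those values in; drop them from B, E.
B must be 6 (only option left). Strike 6 from H.
No further eliminations apply; G can still be any of 1, 5.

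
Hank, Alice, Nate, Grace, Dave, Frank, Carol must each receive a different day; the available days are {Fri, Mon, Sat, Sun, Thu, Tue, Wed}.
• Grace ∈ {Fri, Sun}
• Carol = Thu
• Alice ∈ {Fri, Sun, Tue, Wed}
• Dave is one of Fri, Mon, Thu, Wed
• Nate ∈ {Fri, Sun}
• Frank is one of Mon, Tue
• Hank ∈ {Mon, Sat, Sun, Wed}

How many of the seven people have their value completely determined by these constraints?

2

Carol has just one choice, so Carol = Thu. Eliminate Thu elsewhere: Dave.
Among the 6 still-open variables, Sat fits only Hank (and all 6 values in {Fri, Mon, Sat, Sun, Tue, Wed} must be used), so Hank = Sat.
The 2 variables Nate and Grace are confined to {Fri, Sun}, which locks those values in; drop them from Alice, Dave.
Determined: Hank=Sat, Carol=Thu. The other people each still have more than one consistent value. That makes 2.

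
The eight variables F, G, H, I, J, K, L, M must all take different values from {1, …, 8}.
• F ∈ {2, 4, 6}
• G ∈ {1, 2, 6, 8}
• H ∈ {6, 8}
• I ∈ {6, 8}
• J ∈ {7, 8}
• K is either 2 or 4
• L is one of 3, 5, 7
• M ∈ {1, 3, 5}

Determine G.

H and I share exactly the 2 values {6, 8}; by pigeonhole those values go to them, so strike 6, 8 from F, G, J.
J's domain is down to {7}, so J = 7. Remove 7 from L.
F and K share exactly the 2 values {2, 4}; by pigeonhole those values go to them, so strike 2, 4 from G.
So G = 1.

1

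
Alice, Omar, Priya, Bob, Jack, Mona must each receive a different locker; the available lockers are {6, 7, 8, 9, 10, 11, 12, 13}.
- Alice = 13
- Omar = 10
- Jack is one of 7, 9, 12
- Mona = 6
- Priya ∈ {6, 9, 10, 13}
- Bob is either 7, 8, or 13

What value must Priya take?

9

Alice must be 13 (only option left). Remove 13 from Priya, Bob.
That leaves Omar = 10. So Priya can't be 10.
That leaves Mona = 6. So Priya can't be 6.
So Priya = 9.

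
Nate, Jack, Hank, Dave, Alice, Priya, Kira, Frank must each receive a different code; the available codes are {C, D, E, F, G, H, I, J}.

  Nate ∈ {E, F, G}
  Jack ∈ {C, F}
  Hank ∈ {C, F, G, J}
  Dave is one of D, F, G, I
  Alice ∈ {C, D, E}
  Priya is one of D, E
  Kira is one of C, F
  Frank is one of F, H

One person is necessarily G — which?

Nate

Among the 8 variables, H fits only Frank (and all 8 values in {C, D, E, F, G, H, I, J} must be used), so Frank = H.
The 7 still-open variables draw from only 7 values {C, D, E, F, G, I, J}, so each is used; only Dave can be I, hence Dave = I.
The 6 still-open variables draw from only 6 values {C, D, E, F, G, J}, so each is used; only Hank can be J, hence Hank = J.
The 5 still-open variables together cover exactly {C, D, E, F, G} — 5 values for 5 variables — and G appears only in Nate's list, so Nate = G.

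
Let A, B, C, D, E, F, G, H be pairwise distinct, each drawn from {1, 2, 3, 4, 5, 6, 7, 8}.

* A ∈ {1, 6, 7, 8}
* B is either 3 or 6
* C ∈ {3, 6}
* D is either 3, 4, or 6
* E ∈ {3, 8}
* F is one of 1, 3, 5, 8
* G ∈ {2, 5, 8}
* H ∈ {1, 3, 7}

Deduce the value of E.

8

Among the 8 variables, 2 fits only G (and all 8 values in {1, 2, 3, 4, 5, 6, 7, 8} must be used), so G = 2.
The 7 still-open variables draw from only 7 values {1, 3, 4, 5, 6, 7, 8}, so each is used; only D can be 4, hence D = 4.
The 6 still-open variables together cover exactly {1, 3, 5, 6, 7, 8} — 6 values for 6 variables — and 5 appears only in F's list, so F = 5.
The 2 variables B and C are confined to {3, 6}, which locks those values in; drop them from A, E, H.
So E = 8.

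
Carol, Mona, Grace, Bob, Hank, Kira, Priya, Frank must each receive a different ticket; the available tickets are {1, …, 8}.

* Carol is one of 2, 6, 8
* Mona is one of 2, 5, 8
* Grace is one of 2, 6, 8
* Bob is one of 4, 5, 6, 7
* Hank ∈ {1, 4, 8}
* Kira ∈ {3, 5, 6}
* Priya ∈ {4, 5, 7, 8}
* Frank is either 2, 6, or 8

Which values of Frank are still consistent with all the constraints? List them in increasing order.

2, 6, 8

Among the 8 variables, 1 fits only Hank (and all 8 values in {1, 2, 3, 4, 5, 6, 7, 8} must be used), so Hank = 1.
Among the 7 still-open variables, 3 fits only Kira (and all 7 values in {2, 3, 4, 5, 6, 7, 8} must be used), so Kira = 3.
The 3 variables Carol, Grace, Frank are confined to {2, 6, 8}, which locks those values in; drop them from Mona, Bob, Priya.
Mona's domain is down to {5}, so Mona = 5. Strike 5 from Bob, Priya.
No further eliminations apply; Frank can still be any of 2, 6, 8.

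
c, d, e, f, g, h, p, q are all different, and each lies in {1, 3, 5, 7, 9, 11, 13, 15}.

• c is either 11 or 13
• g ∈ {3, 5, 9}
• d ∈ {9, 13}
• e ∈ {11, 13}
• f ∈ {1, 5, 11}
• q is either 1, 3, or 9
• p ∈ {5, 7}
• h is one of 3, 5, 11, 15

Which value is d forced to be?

9

Among the 8 variables, 7 fits only p (and all 8 values in {1, 3, 5, 7, 9, 11, 13, 15} must be used), so p = 7.
Among the 7 still-open variables, 15 fits only h (and all 7 values in {1, 3, 5, 9, 11, 13, 15} must be used), so h = 15.
c and e between them cover only {11, 13} — a naked pair. Remove those values from d, f.
So d = 9.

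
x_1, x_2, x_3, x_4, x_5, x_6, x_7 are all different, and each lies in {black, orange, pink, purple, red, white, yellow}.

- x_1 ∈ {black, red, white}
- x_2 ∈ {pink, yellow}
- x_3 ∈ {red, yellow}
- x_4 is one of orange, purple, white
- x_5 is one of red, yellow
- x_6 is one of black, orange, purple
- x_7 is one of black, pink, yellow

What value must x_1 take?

The 2 variables x_3 and x_5 are confined to {red, yellow}, which locks those values in; drop them from x_1, x_2, x_7.
x_2 has just one choice, so x_2 = pink. So x_7 can't be pink.
x_7's domain is down to {black}, so x_7 = black. So x_1, x_6 can't be black.
So x_1 = white.

white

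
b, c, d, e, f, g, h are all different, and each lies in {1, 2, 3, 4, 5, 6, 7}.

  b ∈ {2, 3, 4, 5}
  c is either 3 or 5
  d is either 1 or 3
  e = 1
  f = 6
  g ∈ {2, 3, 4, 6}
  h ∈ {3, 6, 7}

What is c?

e has just one choice, so e = 1. Remove 1 from d.
f must be 6 (only option left). Eliminate 6 elsewhere: g, h.
d's domain is down to {3}, so d = 3. Strike 3 from b, c, g, h.
So c = 5.

5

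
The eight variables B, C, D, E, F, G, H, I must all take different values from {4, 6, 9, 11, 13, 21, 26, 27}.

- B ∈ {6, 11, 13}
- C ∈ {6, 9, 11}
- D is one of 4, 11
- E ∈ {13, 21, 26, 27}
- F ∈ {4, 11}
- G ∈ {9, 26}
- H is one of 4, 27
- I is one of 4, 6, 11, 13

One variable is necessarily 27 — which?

The 8 variables draw from only 8 values {4, 6, 9, 11, 13, 21, 26, 27}, so each is used; only E can be 21, hence E = 21.
The 7 still-open variables together cover exactly {4, 6, 9, 11, 13, 26, 27} — 7 values for 7 variables — and 26 appears only in G's list, so G = 26.
The 6 still-open variables together cover exactly {4, 6, 9, 11, 13, 27} — 6 values for 6 variables — and 9 appears only in C's list, so C = 9.
The 5 still-open variables together cover exactly {4, 6, 11, 13, 27} — 5 values for 5 variables — and 27 appears only in H's list, so H = 27.

H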